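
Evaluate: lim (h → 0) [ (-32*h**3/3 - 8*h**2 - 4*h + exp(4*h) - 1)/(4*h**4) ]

8/3

Direct substitution gives 0/0.
Apply L'Hôpital: lim (-32*h^2 - 16*h + 4*e^(4*h) - 4)/(16*h^3), still 0/0.
Apply L'Hôpital: lim (-64*h + 16*e^(4*h) - 16)/(48*h^2), still 0/0.
Apply L'Hôpital: lim (64*e^(4*h) - 64)/(96*h), still 0/0.
After 4 applications of L'Hôpital's rule the quotient is (256*e^(4*h))/(96); substituting h = 0 gives 8/3.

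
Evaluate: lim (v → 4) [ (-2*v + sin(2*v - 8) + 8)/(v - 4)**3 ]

-4/3

Direct substitution gives 0/0.
Apply L'Hôpital: lim (2*cos(2*v - 8) - 2)/(3*(v - 4)^2), still 0/0.
Apply L'Hôpital: lim (-4*sin(2*v - 8))/(6*v - 24), still 0/0.
After 3 applications of L'Hôpital's rule the quotient is (-8*cos(2*v - 8))/(6); substituting v = 4 gives -4/3.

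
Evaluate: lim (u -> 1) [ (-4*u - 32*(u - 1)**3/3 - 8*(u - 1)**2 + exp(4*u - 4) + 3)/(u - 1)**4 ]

32/3

Direct substitution gives 0/0.
Apply L'Hôpital: lim (-16*u - 32*(u - 1)^2 + 4*e^(4*u - 4) + 12)/(4*(u - 1)^3), still 0/0.
Apply L'Hôpital: lim (-64*u + 16*e^(4*u - 4) + 48)/(12*(u - 1)^2), still 0/0.
Apply L'Hôpital: lim (64*e^(4*u - 4) - 64)/(24*u - 24), still 0/0.
After 4 applications of L'Hôpital's rule the quotient is (256*e^(4*u - 4))/(24); substituting u = 1 gives 32/3.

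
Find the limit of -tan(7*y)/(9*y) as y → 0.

-7/9

Substitution gives 0/0.
Since tan(u)/u → 1 as u → 0, tan(7y)/(7y) → 1 and the limit is 7/(-9) = -7/9.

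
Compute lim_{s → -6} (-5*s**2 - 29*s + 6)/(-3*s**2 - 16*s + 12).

31/20

Direct substitution gives 0/0, so factor. Both numerator and denominator have (s + 6) as a factor.
After cancelling, the expression reduces to (1 - 5*s)/(2 - 3*s).
Substituting s = -6 gives 31/20.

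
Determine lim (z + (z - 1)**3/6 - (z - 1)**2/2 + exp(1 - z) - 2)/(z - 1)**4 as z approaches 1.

Direct substitution gives 0/0.
Apply L'Hôpital: lim (-z + (z - 1)^2/2 - e^(1 - z) + 2)/(4*(z - 1)^3), still 0/0.
Apply L'Hôpital: lim (z + e^(1 - z) - 2)/(12*(z - 1)^2), still 0/0.
Apply L'Hôpital: lim (1 - e^(1 - z))/(24*z - 24), still 0/0.
After 4 applications of L'Hôpital's rule the quotient is (e^(1 - z))/(24); substituting z = 1 gives 1/24.

1/24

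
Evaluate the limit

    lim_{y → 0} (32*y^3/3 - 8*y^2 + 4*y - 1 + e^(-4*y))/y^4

Direct substitution gives 0/0.
Apply L'Hôpital: lim (32*y^2 - 16*y + 4 - 4*e^(-4*y))/(4*y^3), still 0/0.
Apply L'Hôpital: lim (64*y - 16 + 16*e^(-4*y))/(12*y^2), still 0/0.
Apply L'Hôpital: lim (64 - 64*e^(-4*y))/(24*y), still 0/0.
After 4 applications of L'Hôpital's rule the quotient is (256*e^(-4*y))/(24); substituting y = 0 gives 32/3.

32/3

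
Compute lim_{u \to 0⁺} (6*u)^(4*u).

1

Base → 0⁺ and exponent → 0⁺: a 0^0 form.
Take logs: 4u·ln(6u). This is 0·(−∞); rewriting as ln(6u)/(1/(4u)) and applying L'Hôpital gives 0.
Hence the limit is e^0 = 1.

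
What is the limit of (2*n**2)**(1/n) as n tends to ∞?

Base → ∞ and exponent → 0: an ∞^0 form.
Take logs: (1/n)·ln(2·n^2) = (ln 2 + 2·ln n)/n → 0.
So the limit is e^0 = 1.

1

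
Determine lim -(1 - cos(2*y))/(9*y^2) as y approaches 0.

Substitution gives 0/0.
Use (1 − cos u)/u² → 1/2 with u = 2y: the limit is 2²/(2·(-9)) = -2/9.

-2/9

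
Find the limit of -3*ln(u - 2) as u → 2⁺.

As u → 2⁺, u - 2 → 0⁺ and ln(u - 2) → −∞.
Multiplying by -3 gives ∞.

∞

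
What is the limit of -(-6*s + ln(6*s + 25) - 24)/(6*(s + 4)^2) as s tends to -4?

3

Direct substitution gives 0/0.
Apply L'Hôpital: lim (-6 + 6/(6*s + 25))/(-12*s - 48), still 0/0.
After 2 applications of L'Hôpital's rule the quotient is (-36/(6*s + 25)^2)/(-12); substituting s = -4 gives 3.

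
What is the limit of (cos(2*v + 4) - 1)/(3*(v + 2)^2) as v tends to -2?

-2/3

Direct substitution gives 0/0.
Apply L'Hôpital: lim (-2*sin(2*v + 4))/(6*v + 12), still 0/0.
After 2 applications of L'Hôpital's rule the quotient is (-4*cos(2*v + 4))/(6); substituting v = -2 gives -2/3.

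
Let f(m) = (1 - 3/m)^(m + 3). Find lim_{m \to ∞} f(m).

Write it as [(1 - 3/m)^m]^(1) · (1 - 3/m)^(3). The bracketed term tends to e^(-3) and the second factor to 1, so the limit is e^(-3).

e^(-3)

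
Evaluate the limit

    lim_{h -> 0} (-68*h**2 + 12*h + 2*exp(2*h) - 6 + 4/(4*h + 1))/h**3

-760/3

Substitution gives 0/0 (the numerator vanishes to order 3).
Expand each term to order h^3: the coefficient of h^3 in 4·1/(1 + 4h) is -256 and in 2·e^(2h) is 8/3.
Lower-order terms cancel with the polynomial part, so the numerator is (-760/3)·h^3 + o(h^3), and the limit is (-760/3)/(1) = -760/3.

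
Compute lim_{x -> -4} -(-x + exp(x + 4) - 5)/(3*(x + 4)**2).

Direct substitution gives 0/0.
Apply L'Hôpital: lim (e^(x + 4) - 1)/(-6*x - 24), still 0/0.
After 2 applications of L'Hôpital's rule the quotient is (e^(x + 4))/(-6); substituting x = -4 gives -1/6.

-1/6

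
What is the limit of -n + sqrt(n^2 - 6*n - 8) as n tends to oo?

An ∞ − ∞ form. Rationalising with the conjugate, the difference becomes (-6n - 8) / (√(n^2 - 6*n - 8) + n).
For large n the denominator behaves like 2·n, so the quotient tends to -6/2 = -3.

-3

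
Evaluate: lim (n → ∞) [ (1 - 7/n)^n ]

The base → 1 and the exponent → ∞: a 1^∞ form.
Take logarithms: (n)·ln(1 - 7/n). Since ln(1+u) ~ u for small u, this behaves like (n)·(-7/n) → -7.
So the limit is e^(-7).

e^(-7)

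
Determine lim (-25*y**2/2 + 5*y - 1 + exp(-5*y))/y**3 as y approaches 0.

Direct substitution gives 0/0.
Apply L'Hôpital: lim (-25*y + 5 - 5*e^(-5*y))/(3*y^2), still 0/0.
Apply L'Hôpital: lim (-25 + 25*e^(-5*y))/(6*y), still 0/0.
After 3 applications of L'Hôpital's rule the quotient is (-125*e^(-5*y))/(6); substituting y = 0 gives -125/6.

-125/6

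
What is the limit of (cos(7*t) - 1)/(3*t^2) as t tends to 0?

Direct substitution gives 0/0.
Apply L'Hôpital: lim (-7*sin(7*t))/(6*t), still 0/0.
After 2 applications of L'Hôpital's rule the quotient is (-49*cos(7*t))/(6); substituting t = 0 gives -49/6.

-49/6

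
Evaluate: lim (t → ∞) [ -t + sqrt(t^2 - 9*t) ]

An ∞ − ∞ form. Rationalising with the conjugate, the difference becomes (-9t) / (√(t^2 - 9*t) + t).
For large t the denominator behaves like 2·t, so the quotient tends to -9/2 = -9/2.

-9/2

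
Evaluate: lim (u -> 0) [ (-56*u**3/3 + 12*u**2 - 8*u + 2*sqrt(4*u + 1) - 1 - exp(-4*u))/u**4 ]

Substitution gives 0/0; apply L'Hôpital's rule 4 times.
After differentiating numerator and denominator 4 times the quotient is (-256*e^(-4*u) - 480/(4*u + 1)^(7/2))/(24); at u = 0 this is -92/3.

-92/3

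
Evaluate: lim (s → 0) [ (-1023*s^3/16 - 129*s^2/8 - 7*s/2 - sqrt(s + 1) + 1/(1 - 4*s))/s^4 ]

32773/128

Substitution gives 0/0 (the numerator vanishes to order 4).
Expand each term to order s^4: the coefficient of s^4 in −√(1 + s) is 5/128 and in 1/(1 - 4s) is 256.
Lower-order terms cancel with the polynomial part, so the numerator is (32773/128)·s^4 + o(s^4), and the limit is (32773/128)/(1) = 32773/128.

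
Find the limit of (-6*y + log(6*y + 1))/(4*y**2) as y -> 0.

-9/2

Direct substitution gives 0/0.
Apply L'Hôpital: lim (-6 + 6/(6*y + 1))/(8*y), still 0/0.
After 2 applications of L'Hôpital's rule the quotient is (-36/(6*y + 1)^2)/(8); substituting y = 0 gives -9/2.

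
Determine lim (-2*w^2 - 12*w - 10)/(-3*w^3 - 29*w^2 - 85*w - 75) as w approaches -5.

-2/5

Since w = -5 makes numerator and denominator zero, (w + 5) divides both.
Cancelling it gives (-2*w - 2)/(-3*w^2 - 14*w - 15); now plug in w = -5 to get -2/5.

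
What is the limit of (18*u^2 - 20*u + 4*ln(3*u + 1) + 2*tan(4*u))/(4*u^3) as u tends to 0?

59/3

Substitution gives 0/0; apply L'Hôpital's rule 3 times.
After differentiating numerator and denominator 3 times the quotient is (768*tan(4*u)^2/cos(4*u)^2 + 256/cos(4*u)^2 + 216/(3*u + 1)^3)/(24); at u = 0 this is 59/3.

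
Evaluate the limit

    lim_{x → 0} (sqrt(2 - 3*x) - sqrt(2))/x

-3*√(2)/4

A 0/0 form; rationalise with √(2 - 3x) + √2. This collapses the numerator to -3x, leaving -3/(√(2 - 3x) + √2) → -3/(2√2) = -3*√(2)/4.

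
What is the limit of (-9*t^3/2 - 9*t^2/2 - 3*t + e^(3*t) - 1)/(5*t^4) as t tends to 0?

Direct substitution gives 0/0.
Apply L'Hôpital: lim (-27*t^2/2 - 9*t + 3*e^(3*t) - 3)/(20*t^3), still 0/0.
Apply L'Hôpital: lim (-27*t + 9*e^(3*t) - 9)/(60*t^2), still 0/0.
Apply L'Hôpital: lim (27*e^(3*t) - 27)/(120*t), still 0/0.
After 4 applications of L'Hôpital's rule the quotient is (81*e^(3*t))/(120); substituting t = 0 gives 27/40.

27/40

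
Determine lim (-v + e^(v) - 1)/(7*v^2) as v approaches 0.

Direct substitution gives 0/0.
Apply L'Hôpital: lim (e^(v) - 1)/(14*v), still 0/0.
After 2 applications of L'Hôpital's rule the quotient is (e^(v))/(14); substituting v = 0 gives 1/14.

1/14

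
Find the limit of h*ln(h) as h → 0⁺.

This is a 0·(−∞) form. Rewrite as 1·ln(h) / h^(−1) and apply L'Hôpital:
the derivative quotient is 1·(1/h) / (−1·h^(−2)) = (-1/1)·h^1 → 0.

0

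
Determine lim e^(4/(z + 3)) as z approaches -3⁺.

∞

As z → -3⁺, 4/(z + 3) → +∞, so e^(4/(z + 3)) → ∞.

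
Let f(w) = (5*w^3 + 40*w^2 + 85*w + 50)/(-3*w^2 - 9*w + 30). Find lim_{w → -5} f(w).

20/7

At w = -5 both the top and bottom vanish — a removable singularity. Factoring out (w + 5) from each leaves (5*w^2 + 15*w + 10)/(6 - 3*w), which at w = -5 equals 20/7.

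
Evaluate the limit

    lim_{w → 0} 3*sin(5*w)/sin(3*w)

5

Substitution gives 0/0.
Divide numerator and denominator by w: sin(5w)/w → 5 and sin(3w)/w → 3, so the limit is 3·5/3 = 5.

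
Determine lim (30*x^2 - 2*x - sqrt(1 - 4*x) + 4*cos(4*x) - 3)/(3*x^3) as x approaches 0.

4/3

Substitution gives 0/0 (the numerator vanishes to order 3).
Expand each term to order x^3: the coefficient of x^3 in 4·cos(4x) is 0 and in −√(1 - 4x) is 4.
Lower-order terms cancel with the polynomial part, so the numerator is (4)·x^3 + o(x^3), and the limit is (4)/(3) = 4/3.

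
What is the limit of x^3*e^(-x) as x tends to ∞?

Write as x^3/e^{1x}, an ∞/∞ form.
Exponential growth dominates any polynomial, so repeated L'Hôpital (or the standard result) gives 0.

0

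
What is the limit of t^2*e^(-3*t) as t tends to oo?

0

Write as t^2/e^{3t}, an ∞/∞ form.
Exponential growth dominates any polynomial, so repeated L'Hôpital (or the standard result) gives 0.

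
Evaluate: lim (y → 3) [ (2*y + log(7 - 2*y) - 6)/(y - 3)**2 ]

-2

Direct substitution gives 0/0.
Apply L'Hôpital: lim (2 - 2/(7 - 2*y))/(2*y - 6), still 0/0.
After 2 applications of L'Hôpital's rule the quotient is (-4/(7 - 2*y)^2)/(2); substituting y = 3 gives -2.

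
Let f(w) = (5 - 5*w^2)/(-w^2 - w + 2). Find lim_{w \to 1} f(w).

10/3

Since w = 1 makes numerator and denominator zero, (w - 1) divides both.
Cancelling it gives (-5*w - 5)/(-w - 2); now plug in w = 1 to get 10/3.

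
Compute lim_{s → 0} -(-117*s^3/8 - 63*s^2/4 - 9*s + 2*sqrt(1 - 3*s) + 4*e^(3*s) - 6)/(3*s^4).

-153/64

Substitution gives 0/0 (the numerator vanishes to order 4).
Expand each term to order s^4: the coefficient of s^4 in 4·e^(3s) is 27/2 and in 2·√(1 - 3s) is -405/64.
Lower-order terms cancel with the polynomial part, so the numerator is (459/64)·s^4 + o(s^4), and the limit is (459/64)/(-3) = -153/64.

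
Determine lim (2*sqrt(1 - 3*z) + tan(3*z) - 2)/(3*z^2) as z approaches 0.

-3/4

Substitution gives 0/0; apply L'Hôpital's rule 2 times.
After differentiating numerator and denominator 2 times the quotient is (18*tan(3*z)/cos(3*z)^2 - 9/(2*(1 - 3*z)^(3/2)))/(6); at z = 0 this is -3/4.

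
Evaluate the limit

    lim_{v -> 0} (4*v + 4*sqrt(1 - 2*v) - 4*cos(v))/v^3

-2

Substitution gives 0/0 (the numerator vanishes to order 3).
Expand each term to order v^3: the coefficient of v^3 in 4·√(1 - 2v) is -2 and in -4·cos(v) is 0.
Lower-order terms cancel with the polynomial part, so the numerator is (-2)·v^3 + o(v^3), and the limit is (-2)/(1) = -2.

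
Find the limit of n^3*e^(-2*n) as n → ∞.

Write as n^3/e^{2n}, an ∞/∞ form.
Exponential growth dominates any polynomial, so repeated L'Hôpital (or the standard result) gives 0.

0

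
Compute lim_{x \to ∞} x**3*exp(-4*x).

0

Write as x^3/e^{4x}, an ∞/∞ form.
Exponential growth dominates any polynomial, so repeated L'Hôpital (or the standard result) gives 0.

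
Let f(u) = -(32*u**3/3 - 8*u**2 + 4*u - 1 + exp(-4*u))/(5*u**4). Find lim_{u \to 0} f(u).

-32/15

Direct substitution gives 0/0.
Apply L'Hôpital: lim (32*u^2 - 16*u + 4 - 4*e^(-4*u))/(-20*u^3), still 0/0.
Apply L'Hôpital: lim (64*u - 16 + 16*e^(-4*u))/(-60*u^2), still 0/0.
Apply L'Hôpital: lim (64 - 64*e^(-4*u))/(-120*u), still 0/0.
After 4 applications of L'Hôpital's rule the quotient is (256*e^(-4*u))/(-120); substituting u = 0 gives -32/15.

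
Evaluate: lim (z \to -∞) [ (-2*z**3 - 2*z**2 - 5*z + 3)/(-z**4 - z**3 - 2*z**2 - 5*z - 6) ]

0

The denominator has degree 4 and the numerator degree 3. Dividing numerator and denominator by z^4 sends every term to 0 except the leading denominator term, so the limit is 0.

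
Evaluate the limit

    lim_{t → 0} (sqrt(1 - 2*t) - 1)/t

A 0/0 form; rationalise with √(1 - 2t) + √1. This collapses the numerator to -2t, leaving -2/(√(1 - 2t) + √1) → -2/(2√1) = -1.

-1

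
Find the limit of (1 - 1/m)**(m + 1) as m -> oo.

e^(-1)

Write it as [(1 - 1/m)^m]^(1) · (1 - 1/m)^(1). The bracketed term tends to e^(-1) and the second factor to 1, so the limit is e^(-1).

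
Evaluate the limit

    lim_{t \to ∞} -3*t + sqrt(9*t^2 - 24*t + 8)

-4

An ∞ − ∞ form. Rationalising with the conjugate, the difference becomes (-24t + 8) / (√(9*t^2 - 24*t + 8) + 3t).
For large t the denominator behaves like 2·3t, so the quotient tends to -24/6 = -4.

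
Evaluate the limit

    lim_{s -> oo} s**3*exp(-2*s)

0

Write as s^3/e^{2s}, an ∞/∞ form.
Exponential growth dominates any polynomial, so repeated L'Hôpital (or the standard result) gives 0.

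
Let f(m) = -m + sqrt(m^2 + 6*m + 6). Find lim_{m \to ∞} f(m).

This has the form ∞ − ∞. Multiply and divide by the conjugate √(m^2 + 6*m + 6) + m.
That gives (6m + 6) / (√(m^2 + 6*m + 6) + m).
Divide numerator and denominator by m: the limit is 6/(2·1) = 3.

3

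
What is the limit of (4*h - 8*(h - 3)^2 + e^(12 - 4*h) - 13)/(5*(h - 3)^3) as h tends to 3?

Direct substitution gives 0/0.
Apply L'Hôpital: lim (-16*h - 4*e^(12 - 4*h) + 52)/(15*(h - 3)^2), still 0/0.
Apply L'Hôpital: lim (16*e^(12 - 4*h) - 16)/(30*h - 90), still 0/0.
After 3 applications of L'Hôpital's rule the quotient is (-64*e^(12 - 4*h))/(30); substituting h = 3 gives -32/15.

-32/15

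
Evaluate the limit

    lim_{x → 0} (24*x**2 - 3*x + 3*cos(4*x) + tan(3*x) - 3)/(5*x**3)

Substitution gives 0/0 (the numerator vanishes to order 3).
Expand each term to order x^3: the coefficient of x^3 in 3·cos(4x) is 0 and in tan(3x) is 9.
Lower-order terms cancel with the polynomial part, so the numerator is (9)·x^3 + o(x^3), and the limit is (9)/(5) = 9/5.

9/5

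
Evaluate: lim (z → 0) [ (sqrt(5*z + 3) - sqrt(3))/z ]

5*√(3)/6

Substitution gives 0/0. Multiply numerator and denominator by the conjugate √(3 + 5z) + √3.
The numerator becomes (3 + 5z) − 3 = 5z, so the expression simplifies to 5/(√(3 + 5z) + √3).
Letting z → 0 gives 5/(2√3) = 5*√(3)/6.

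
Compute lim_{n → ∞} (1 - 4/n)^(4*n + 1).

e^(-16)

The base → 1 and the exponent → ∞: a 1^∞ form.
Take logarithms: (4n + 1)·ln(1 - 4/n). Since ln(1+u) ~ u for small u, this behaves like (4n)·(-4/n) → -16.
So the limit is e^(-16).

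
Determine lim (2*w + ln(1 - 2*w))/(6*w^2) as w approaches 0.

-1/3

Direct substitution gives 0/0.
Apply L'Hôpital: lim (2 - 2/(1 - 2*w))/(12*w), still 0/0.
After 2 applications of L'Hôpital's rule the quotient is (-4/(1 - 2*w)^2)/(12); substituting w = 0 gives -1/3.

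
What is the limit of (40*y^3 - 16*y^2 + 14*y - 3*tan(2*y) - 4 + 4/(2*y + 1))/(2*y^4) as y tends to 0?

32

Substitution gives 0/0 (the numerator vanishes to order 4).
Expand each term to order y^4: the coefficient of y^4 in -3·tan(2y) is 0 and in 4·1/(1 + 2y) is 64.
Lower-order terms cancel with the polynomial part, so the numerator is (64)·y^4 + o(y^4), and the limit is (64)/(2) = 32.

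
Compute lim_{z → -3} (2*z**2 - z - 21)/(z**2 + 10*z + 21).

-13/4

Direct substitution gives 0/0, so factor. Both numerator and denominator have (z + 3) as a factor.
After cancelling, the expression reduces to (2*z - 7)/(z + 7).
Substituting z = -3 gives -13/4.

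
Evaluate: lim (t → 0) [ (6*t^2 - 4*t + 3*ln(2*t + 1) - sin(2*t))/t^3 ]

28/3

Substitution gives 0/0; apply L'Hôpital's rule 3 times.
After differentiating numerator and denominator 3 times the quotient is (8*cos(2*t) + 48/(2*t + 1)^3)/(6); at t = 0 this is 28/3.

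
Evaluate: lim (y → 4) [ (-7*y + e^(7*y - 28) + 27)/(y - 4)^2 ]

49/2

Direct substitution gives 0/0.
Apply L'Hôpital: lim (7*e^(7*y - 28) - 7)/(2*y - 8), still 0/0.
After 2 applications of L'Hôpital's rule the quotient is (49*e^(7*y - 28))/(2); substituting y = 4 gives 49/2.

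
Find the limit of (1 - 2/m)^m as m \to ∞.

Let L be the limit and take ln: ln L = lim (m)·ln(1 - 2/m) = lim (m)·(-2/m + O(1/m²)) = -2.
Hence L = e^(-2).

e^(-2)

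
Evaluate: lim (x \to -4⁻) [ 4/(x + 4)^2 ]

As x → -4⁻, (x + 4) → 0⁻, so (x + 4)^2 → 0⁺ and 4/(x + 4)^2 → ∞.

∞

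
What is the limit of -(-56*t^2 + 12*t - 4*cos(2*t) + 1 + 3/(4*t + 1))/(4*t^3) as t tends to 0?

Substitution gives 0/0 (the numerator vanishes to order 3).
Expand each term to order t^3: the coefficient of t^3 in 3·1/(1 + 4t) is -192 and in -4·cos(2t) is 0.
Lower-order terms cancel with the polynomial part, so the numerator is (-192)·t^3 + o(t^3), and the limit is (-192)/(-4) = 48.

48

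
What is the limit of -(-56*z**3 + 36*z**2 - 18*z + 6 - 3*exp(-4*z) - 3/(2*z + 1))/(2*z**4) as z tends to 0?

40

Substitution gives 0/0 (the numerator vanishes to order 4).
Expand each term to order z^4: the coefficient of z^4 in -3·1/(1 + 2z) is -48 and in -3·e^(-4z) is -32.
Lower-order terms cancel with the polynomial part, so the numerator is (-80)·z^4 + o(z^4), and the limit is (-80)/(-2) = 40.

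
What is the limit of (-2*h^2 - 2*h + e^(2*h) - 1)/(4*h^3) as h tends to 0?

1/3

Direct substitution gives 0/0.
Apply L'Hôpital: lim (-4*h + 2*e^(2*h) - 2)/(12*h^2), still 0/0.
Apply L'Hôpital: lim (4*e^(2*h) - 4)/(24*h), still 0/0.
After 3 applications of L'Hôpital's rule the quotient is (8*e^(2*h))/(24); substituting h = 0 gives 1/3.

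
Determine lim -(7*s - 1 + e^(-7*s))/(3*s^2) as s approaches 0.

Direct substitution gives 0/0.
Apply L'Hôpital: lim (7 - 7*e^(-7*s))/(-6*s), still 0/0.
After 2 applications of L'Hôpital's rule the quotient is (49*e^(-7*s))/(-6); substituting s = 0 gives -49/6.

-49/6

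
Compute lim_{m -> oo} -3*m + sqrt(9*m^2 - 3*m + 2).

-1/2

This has the form ∞ − ∞. Multiply and divide by the conjugate √(9*m^2 - 3*m + 2) + 3m.
That gives (-3m + 2) / (√(9*m^2 - 3*m + 2) + 3m).
Divide numerator and denominator by m: the limit is -3/(2·3) = -1/2.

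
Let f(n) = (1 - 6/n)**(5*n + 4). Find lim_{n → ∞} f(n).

Write it as [(1 - 6/n)^n]^(5) · (1 - 6/n)^(4). The bracketed term tends to e^(-6) and the second factor to 1, so the limit is e^(-30).

e^(-30)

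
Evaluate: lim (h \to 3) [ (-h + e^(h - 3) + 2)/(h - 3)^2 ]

Direct substitution gives 0/0.
Apply L'Hôpital: lim (e^(h - 3) - 1)/(2*h - 6), still 0/0.
After 2 applications of L'Hôpital's rule the quotient is (e^(h - 3))/(2); substituting h = 3 gives 1/2.

1/2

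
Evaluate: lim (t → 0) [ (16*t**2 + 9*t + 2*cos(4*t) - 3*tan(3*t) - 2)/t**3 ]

Substitution gives 0/0 (the numerator vanishes to order 3).
Expand each term to order t^3: the coefficient of t^3 in -3·tan(3t) is -27 and in 2·cos(4t) is 0.
Lower-order terms cancel with the polynomial part, so the numerator is (-27)·t^3 + o(t^3), and the limit is (-27)/(1) = -27.

-27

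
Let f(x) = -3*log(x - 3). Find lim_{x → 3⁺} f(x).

∞

As x → 3⁺, x - 3 → 0⁺ and ln(x - 3) → −∞.
Multiplying by -3 gives ∞.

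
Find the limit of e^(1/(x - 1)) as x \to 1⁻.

As x → 1⁻, 1/(x - 1) → −∞, so e^(1/(x - 1)) → 0.

0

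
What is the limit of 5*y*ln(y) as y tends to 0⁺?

This is a 0·(−∞) form. Rewrite as 5·ln(y) / y^(−1) and apply L'Hôpital:
the derivative quotient is 5·(1/y) / (−1·y^(−2)) = (-5/1)·y^1 → 0.

0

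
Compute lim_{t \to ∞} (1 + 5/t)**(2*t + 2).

Write it as [(1 + 5/t)^t]^(2) · (1 + 5/t)^(2). The bracketed term tends to e^(5) and the second factor to 1, so the limit is e^(10).

e^(10)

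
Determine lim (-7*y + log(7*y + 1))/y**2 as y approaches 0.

-49/2

Direct substitution gives 0/0.
Apply L'Hôpital: lim (-7 + 7/(7*y + 1))/(2*y), still 0/0.
After 2 applications of L'Hôpital's rule the quotient is (-49/(7*y + 1)^2)/(2); substituting y = 0 gives -49/2.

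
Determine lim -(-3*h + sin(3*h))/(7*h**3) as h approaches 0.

9/14

Direct substitution gives 0/0.
Apply L'Hôpital: lim (3*cos(3*h) - 3)/(-21*h^2), still 0/0.
Apply L'Hôpital: lim (-9*sin(3*h))/(-42*h), still 0/0.
After 3 applications of L'Hôpital's rule the quotient is (-27*cos(3*h))/(-42); substituting h = 0 gives 9/14.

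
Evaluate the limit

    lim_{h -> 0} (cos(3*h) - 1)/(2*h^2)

-9/4

Direct substitution gives 0/0.
Apply L'Hôpital: lim (-3*sin(3*h))/(4*h), still 0/0.
After 2 applications of L'Hôpital's rule the quotient is (-9*cos(3*h))/(4); substituting h = 0 gives -9/4.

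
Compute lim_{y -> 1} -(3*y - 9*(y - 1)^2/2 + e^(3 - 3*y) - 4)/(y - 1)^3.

9/2

Direct substitution gives 0/0.
Apply L'Hôpital: lim (-9*y - 3*e^(3 - 3*y) + 12)/(-3*(y - 1)^2), still 0/0.
Apply L'Hôpital: lim (9*e^(3 - 3*y) - 9)/(6 - 6*y), still 0/0.
After 3 applications of L'Hôpital's rule the quotient is (-27*e^(3 - 3*y))/(-6); substituting y = 1 gives 9/2.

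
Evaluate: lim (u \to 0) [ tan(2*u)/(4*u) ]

1/2

Substitution gives 0/0.
Since tan(θ)/θ → 1 as θ → 0, tan(2u)/(2u) → 1 and the limit is 2/4 = 1/2.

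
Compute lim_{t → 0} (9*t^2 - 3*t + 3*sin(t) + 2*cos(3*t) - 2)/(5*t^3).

Substitution gives 0/0; apply L'Hôpital's rule 3 times.
After differentiating numerator and denominator 3 times the quotient is (54*sin(3*t) - 3*cos(t))/(30); at t = 0 this is -1/10.

-1/10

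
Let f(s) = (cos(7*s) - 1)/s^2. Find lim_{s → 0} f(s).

Direct substitution gives 0/0.
Apply L'Hôpital: lim (-7*sin(7*s))/(2*s), still 0/0.
After 2 applications of L'Hôpital's rule the quotient is (-49*cos(7*s))/(2); substituting s = 0 gives -49/2.

-49/2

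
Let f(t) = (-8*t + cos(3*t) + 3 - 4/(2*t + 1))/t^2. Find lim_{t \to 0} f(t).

Substitution gives 0/0 (the numerator vanishes to order 2).
Expand each term to order t^2: the coefficient of t^2 in cos(3t) is -9/2 and in -4·1/(1 + 2t) is -16.
Lower-order terms cancel with the polynomial part, so the numerator is (-41/2)·t^2 + o(t^2), and the limit is (-41/2)/(1) = -41/2.

-41/2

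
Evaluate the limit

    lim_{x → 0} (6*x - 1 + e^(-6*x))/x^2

Direct substitution gives 0/0.
Apply L'Hôpital: lim (6 - 6*e^(-6*x))/(2*x), still 0/0.
After 2 applications of L'Hôpital's rule the quotient is (36*e^(-6*x))/(2); substituting x = 0 gives 18.

18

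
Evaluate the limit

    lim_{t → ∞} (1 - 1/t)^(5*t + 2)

e^(-5)

Let L be the limit and take ln: ln L = lim (5t + 2)·ln(1 - 1/t) = lim (5t + 2)·(-1/t + O(1/t²)) = -5.
Hence L = e^(-5).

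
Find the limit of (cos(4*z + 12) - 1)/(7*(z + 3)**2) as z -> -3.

Direct substitution gives 0/0.
Apply L'Hôpital: lim (-4*sin(4*z + 12))/(14*z + 42), still 0/0.
After 2 applications of L'Hôpital's rule the quotient is (-16*cos(4*z + 12))/(14); substituting z = -3 gives -8/7.

-8/7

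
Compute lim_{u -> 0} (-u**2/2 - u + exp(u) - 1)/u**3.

Direct substitution gives 0/0.
Apply L'Hôpital: lim (-u + e^(u) - 1)/(3*u^2), still 0/0.
Apply L'Hôpital: lim (e^(u) - 1)/(6*u), still 0/0.
After 3 applications of L'Hôpital's rule the quotient is (e^(u))/(6); substituting u = 0 gives 1/6.

1/6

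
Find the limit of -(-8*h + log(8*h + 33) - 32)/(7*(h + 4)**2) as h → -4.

32/7

Direct substitution gives 0/0.
Apply L'Hôpital: lim (-8 + 8/(8*h + 33))/(-14*h - 56), still 0/0.
After 2 applications of L'Hôpital's rule the quotient is (-64/(8*h + 33)^2)/(-14); substituting h = -4 gives 32/7.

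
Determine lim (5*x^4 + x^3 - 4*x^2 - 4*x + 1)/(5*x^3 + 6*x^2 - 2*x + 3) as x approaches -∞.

-∞

The numerator has higher degree (4 > 3); the quotient behaves like (5/(5))·x^1 for large |x|.
As x → −∞ this diverges to -∞.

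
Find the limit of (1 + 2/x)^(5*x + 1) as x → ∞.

e^(10)

The base → 1 and the exponent → ∞: a 1^∞ form.
Take logarithms: (5x + 1)·ln(1 + 2/x). Since ln(1+u) ~ u for small u, this behaves like (5x)·(2/x) → 10.
So the limit is e^(10).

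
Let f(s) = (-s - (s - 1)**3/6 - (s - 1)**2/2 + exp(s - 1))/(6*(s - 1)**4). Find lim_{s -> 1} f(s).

Direct substitution gives 0/0.
Apply L'Hôpital: lim (-s - (s - 1)^2/2 + e^(s - 1))/(24*(s - 1)^3), still 0/0.
Apply L'Hôpital: lim (-s + e^(s - 1))/(72*(s - 1)^2), still 0/0.
Apply L'Hôpital: lim (e^(s - 1) - 1)/(144*s - 144), still 0/0.
After 4 applications of L'Hôpital's rule the quotient is (e^(s - 1))/(144); substituting s = 1 gives 1/144.

1/144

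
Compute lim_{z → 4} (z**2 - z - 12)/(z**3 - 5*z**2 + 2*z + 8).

At z = 4 both the top and bottom vanish — a removable singularity. Factoring out (z - 4) from each leaves (z + 3)/(z^2 - z - 2), which at z = 4 equals 7/10.

7/10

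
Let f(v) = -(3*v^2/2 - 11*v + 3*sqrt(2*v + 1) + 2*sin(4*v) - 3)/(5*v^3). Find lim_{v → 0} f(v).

Substitution gives 0/0; apply L'Hôpital's rule 3 times.
After differentiating numerator and denominator 3 times the quotient is (-128*cos(4*v) + 9/(2*v + 1)^(5/2))/(-30); at v = 0 this is 119/30.

119/30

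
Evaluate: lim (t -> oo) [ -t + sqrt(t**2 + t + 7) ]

An ∞ − ∞ form. Rationalising with the conjugate, the difference becomes (t + 7) / (√(t^2 + t + 7) + t).
For large t the denominator behaves like 2·t, so the quotient tends to 1/2 = 1/2.

1/2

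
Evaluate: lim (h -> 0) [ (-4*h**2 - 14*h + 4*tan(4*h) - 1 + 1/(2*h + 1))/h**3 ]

Substitution gives 0/0 (the numerator vanishes to order 3).
Expand each term to order h^3: the coefficient of h^3 in 4·tan(4h) is 256/3 and in 1/(1 + 2h) is -8.
Lower-order terms cancel with the polynomial part, so the numerator is (232/3)·h^3 + o(h^3), and the limit is (232/3)/(1) = 232/3.

232/3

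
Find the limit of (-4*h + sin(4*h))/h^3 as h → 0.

Direct substitution gives 0/0.
Apply L'Hôpital: lim (4*cos(4*h) - 4)/(3*h^2), still 0/0.
Apply L'Hôpital: lim (-16*sin(4*h))/(6*h), still 0/0.
After 3 applications of L'Hôpital's rule the quotient is (-64*cos(4*h))/(6); substituting h = 0 gives -32/3.

-32/3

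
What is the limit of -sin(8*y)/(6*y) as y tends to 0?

Substitution gives 0/0.
Write it as (8/(-6))·sin(8y)/(8y); since sin(u)/u → 1, the limit is -4/3.

-4/3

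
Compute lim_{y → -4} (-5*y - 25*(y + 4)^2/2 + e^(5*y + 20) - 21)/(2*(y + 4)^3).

125/12

Direct substitution gives 0/0.
Apply L'Hôpital: lim (-25*y + 5*e^(5*y + 20) - 105)/(6*(y + 4)^2), still 0/0.
Apply L'Hôpital: lim (25*e^(5*y + 20) - 25)/(12*y + 48), still 0/0.
After 3 applications of L'Hôpital's rule the quotient is (125*e^(5*y + 20))/(12); substituting y = -4 gives 125/12.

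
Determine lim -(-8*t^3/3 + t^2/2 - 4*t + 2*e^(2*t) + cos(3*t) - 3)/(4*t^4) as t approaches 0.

-113/96

Substitution gives 0/0; apply L'Hôpital's rule 4 times.
After differentiating numerator and denominator 4 times the quotient is (32*e^(2*t) + 81*cos(3*t))/(-96); at t = 0 this is -113/96.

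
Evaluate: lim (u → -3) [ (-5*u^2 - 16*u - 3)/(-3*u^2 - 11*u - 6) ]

2

Direct substitution gives 0/0, so factor. Both numerator and denominator have (u + 3) as a factor.
After cancelling, the expression reduces to (-5*u - 1)/(-3*u - 2).
Substituting u = -3 gives 2.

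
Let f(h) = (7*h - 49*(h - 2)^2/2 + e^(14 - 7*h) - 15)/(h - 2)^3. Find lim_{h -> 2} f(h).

-343/6

Direct substitution gives 0/0.
Apply L'Hôpital: lim (-49*h - 7*e^(14 - 7*h) + 105)/(3*(h - 2)^2), still 0/0.
Apply L'Hôpital: lim (49*e^(14 - 7*h) - 49)/(6*h - 12), still 0/0.
After 3 applications of L'Hôpital's rule the quotient is (-343*e^(14 - 7*h))/(6); substituting h = 2 gives -343/6.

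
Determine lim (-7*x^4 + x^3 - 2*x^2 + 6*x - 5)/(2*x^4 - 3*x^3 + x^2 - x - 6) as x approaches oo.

-7/2

Numerator and denominator both have degree 4.
Dividing every term by x^4, all lower-order terms vanish and the limit is the ratio of leading coefficients, -7/(2) = -7/2.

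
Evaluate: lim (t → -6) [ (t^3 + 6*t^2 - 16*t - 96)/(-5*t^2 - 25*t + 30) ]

At t = -6 both the top and bottom vanish — a removable singularity. Factoring out (t + 6) from each leaves (t^2 - 16)/(5 - 5*t), which at t = -6 equals 4/7.

4/7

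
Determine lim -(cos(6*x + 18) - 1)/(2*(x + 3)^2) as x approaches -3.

Direct substitution gives 0/0.
Apply L'Hôpital: lim (-6*sin(6*x + 18))/(-4*x - 12), still 0/0.
After 2 applications of L'Hôpital's rule the quotient is (-36*cos(6*x + 18))/(-4); substituting x = -3 gives 9.

9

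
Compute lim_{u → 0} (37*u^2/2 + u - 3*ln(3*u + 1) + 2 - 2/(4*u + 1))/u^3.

101

Substitution gives 0/0; apply L'Hôpital's rule 3 times.
After differentiating numerator and denominator 3 times the quotient is (768/(4*u + 1)^4 - 162/(3*u + 1)^3)/(6); at u = 0 this is 101.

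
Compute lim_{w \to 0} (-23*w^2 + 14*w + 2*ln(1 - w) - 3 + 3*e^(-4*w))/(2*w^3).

-49/3

Substitution gives 0/0 (the numerator vanishes to order 3).
Expand each term to order w^3: the coefficient of w^3 in 3·e^(-4w) is -32 and in 2·ln(1 - w) is -2/3.
Lower-order terms cancel with the polynomial part, so the numerator is (-98/3)·w^3 + o(w^3), and the limit is (-98/3)/(2) = -49/3.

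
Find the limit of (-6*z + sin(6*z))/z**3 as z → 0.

Direct substitution gives 0/0.
Apply L'Hôpital: lim (6*cos(6*z) - 6)/(3*z^2), still 0/0.
Apply L'Hôpital: lim (-36*sin(6*z))/(6*z), still 0/0.
After 3 applications of L'Hôpital's rule the quotient is (-216*cos(6*z))/(6); substituting z = 0 gives -36.

-36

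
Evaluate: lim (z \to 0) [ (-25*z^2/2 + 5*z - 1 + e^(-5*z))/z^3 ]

Direct substitution gives 0/0.
Apply L'Hôpital: lim (-25*z + 5 - 5*e^(-5*z))/(3*z^2), still 0/0.
Apply L'Hôpital: lim (-25 + 25*e^(-5*z))/(6*z), still 0/0.
After 3 applications of L'Hôpital's rule the quotient is (-125*e^(-5*z))/(6); substituting z = 0 gives -125/6.

-125/6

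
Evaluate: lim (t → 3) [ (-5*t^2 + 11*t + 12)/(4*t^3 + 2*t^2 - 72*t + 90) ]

Direct substitution gives 0/0, so factor. Both numerator and denominator have (t - 3) as a factor.
After cancelling, the expression reduces to (-5*t - 4)/(4*t^2 + 14*t - 30).
Substituting t = 3 gives -19/48.

-19/48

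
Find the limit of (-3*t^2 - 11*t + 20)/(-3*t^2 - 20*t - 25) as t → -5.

Direct substitution gives 0/0, so factor. Both numerator and denominator have (t + 5) as a factor.
After cancelling, the expression reduces to (4 - 3*t)/(-3*t - 5).
Substituting t = -5 gives 19/10.

19/10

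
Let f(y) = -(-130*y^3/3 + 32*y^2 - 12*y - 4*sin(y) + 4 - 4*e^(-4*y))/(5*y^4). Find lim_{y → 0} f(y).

128/15

Substitution gives 0/0; apply L'Hôpital's rule 4 times.
After differentiating numerator and denominator 4 times the quotient is (-4*sin(y) - 1024*e^(-4*y))/(-120); at y = 0 this is 128/15.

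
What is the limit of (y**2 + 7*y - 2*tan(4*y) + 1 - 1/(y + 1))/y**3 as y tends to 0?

Substitution gives 0/0 (the numerator vanishes to order 3).
Expand each term to order y^3: the coefficient of y^3 in -2·tan(4y) is -128/3 and in −1/(1 + y) is 1.
Lower-order terms cancel with the polynomial part, so the numerator is (-125/3)·y^3 + o(y^3), and the limit is (-125/3)/(1) = -125/3.

-125/3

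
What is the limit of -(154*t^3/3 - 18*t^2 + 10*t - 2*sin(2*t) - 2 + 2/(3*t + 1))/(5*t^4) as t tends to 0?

Substitution gives 0/0 (the numerator vanishes to order 4).
Expand each term to order t^4: the coefficient of t^4 in 2·1/(1 + 3t) is 162 and in -2·sin(2t) is 0.
Lower-order terms cancel with the polynomial part, so the numerator is (162)·t^4 + o(t^4), and the limit is (162)/(-5) = -162/5.

-162/5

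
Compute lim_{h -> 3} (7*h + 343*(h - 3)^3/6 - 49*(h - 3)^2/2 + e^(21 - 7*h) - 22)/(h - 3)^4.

Direct substitution gives 0/0.
Apply L'Hôpital: lim (-49*h + 343*(h - 3)^2/2 - 7*e^(21 - 7*h) + 154)/(4*(h - 3)^3), still 0/0.
Apply L'Hôpital: lim (343*h + 49*e^(21 - 7*h) - 1078)/(12*(h - 3)^2), still 0/0.
Apply L'Hôpital: lim (343 - 343*e^(21 - 7*h))/(24*h - 72), still 0/0.
After 4 applications of L'Hôpital's rule the quotient is (2401*e^(21 - 7*h))/(24); substituting h = 3 gives 2401/24.

2401/24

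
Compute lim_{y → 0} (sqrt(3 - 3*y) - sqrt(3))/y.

A 0/0 form; rationalise with √(3 - 3y) + √3. This collapses the numerator to -3y, leaving -3/(√(3 - 3y) + √3) → -3/(2√3) = -√(3)/2.

-√(3)/2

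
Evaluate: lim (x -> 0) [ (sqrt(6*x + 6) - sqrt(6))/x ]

Substitution gives 0/0. Multiply numerator and denominator by the conjugate √(6 + 6x) + √6.
The numerator becomes (6 + 6x) − 6 = 6x, so the expression simplifies to 6/(√(6 + 6x) + √6).
Letting x → 0 gives 6/(2√6) = √(6)/2.

√(6)/2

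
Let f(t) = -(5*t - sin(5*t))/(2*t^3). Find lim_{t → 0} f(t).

Direct substitution gives 0/0.
Apply L'Hôpital: lim (5 - 5*cos(5*t))/(-6*t^2), still 0/0.
Apply L'Hôpital: lim (25*sin(5*t))/(-12*t), still 0/0.
After 3 applications of L'Hôpital's rule the quotient is (125*cos(5*t))/(-12); substituting t = 0 gives -125/12.

-125/12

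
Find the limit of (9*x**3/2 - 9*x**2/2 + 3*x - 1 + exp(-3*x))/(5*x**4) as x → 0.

27/40

Direct substitution gives 0/0.
Apply L'Hôpital: lim (27*x^2/2 - 9*x + 3 - 3*e^(-3*x))/(20*x^3), still 0/0.
Apply L'Hôpital: lim (27*x - 9 + 9*e^(-3*x))/(60*x^2), still 0/0.
Apply L'Hôpital: lim (27 - 27*e^(-3*x))/(120*x), still 0/0.
After 4 applications of L'Hôpital's rule the quotient is (81*e^(-3*x))/(120); substituting x = 0 gives 27/40.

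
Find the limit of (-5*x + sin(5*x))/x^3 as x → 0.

-125/6

Direct substitution gives 0/0.
Apply L'Hôpital: lim (5*cos(5*x) - 5)/(3*x^2), still 0/0.
Apply L'Hôpital: lim (-25*sin(5*x))/(6*x), still 0/0.
After 3 applications of L'Hôpital's rule the quotient is (-125*cos(5*x))/(6); substituting x = 0 gives -125/6.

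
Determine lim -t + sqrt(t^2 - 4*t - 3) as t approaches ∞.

-2

This has the form ∞ − ∞. Multiply and divide by the conjugate √(t^2 - 4*t - 3) + t.
That gives (-4t - 3) / (√(t^2 - 4*t - 3) + t).
Divide numerator and denominator by t: the limit is -4/(2·1) = -2.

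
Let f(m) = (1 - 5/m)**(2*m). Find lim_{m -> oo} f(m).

The base → 1 and the exponent → ∞: a 1^∞ form.
Take logarithms: (2m)·ln(1 - 5/m). Since ln(1+u) ~ u for small u, this behaves like (2m)·(-5/m) → -10.
So the limit is e^(-10).

e^(-10)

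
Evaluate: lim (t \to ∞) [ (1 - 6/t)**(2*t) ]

e^(-12)

The base → 1 and the exponent → ∞: a 1^∞ form.
Take logarithms: (2t)·ln(1 - 6/t). Since ln(1+u) ~ u for small u, this behaves like (2t)·(-6/t) → -12.
So the limit is e^(-12).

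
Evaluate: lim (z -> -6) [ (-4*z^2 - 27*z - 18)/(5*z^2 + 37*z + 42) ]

Since z = -6 makes numerator and denominator zero, (z + 6) divides both.
Cancelling it gives (-4*z - 3)/(5*z + 7); now plug in z = -6 to get -21/23.

-21/23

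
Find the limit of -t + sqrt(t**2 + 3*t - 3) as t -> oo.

This has the form ∞ − ∞. Multiply and divide by the conjugate √(t^2 + 3*t - 3) + t.
That gives (3t - 3) / (√(t^2 + 3*t - 3) + t).
Divide numerator and denominator by t: the limit is 3/(2·1) = 3/2.

3/2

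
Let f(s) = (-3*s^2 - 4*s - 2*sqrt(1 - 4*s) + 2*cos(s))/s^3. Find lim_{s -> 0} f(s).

Substitution gives 0/0 (the numerator vanishes to order 3).
Expand each term to order s^3: the coefficient of s^3 in 2·cos(s) is 0 and in -2·√(1 - 4s) is 8.
Lower-order terms cancel with the polynomial part, so the numerator is (8)·s^3 + o(s^3), and the limit is (8)/(1) = 8.

8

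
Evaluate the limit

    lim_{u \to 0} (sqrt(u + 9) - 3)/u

A 0/0 form; rationalise with √(9 + u) + √9. This collapses the numerator to u, leaving 1/(√(9 + u) + √9) → 1/(2√9) = 1/6.

1/6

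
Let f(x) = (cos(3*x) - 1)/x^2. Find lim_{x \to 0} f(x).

-9/2

Direct substitution gives 0/0.
Apply L'Hôpital: lim (-3*sin(3*x))/(2*x), still 0/0.
After 2 applications of L'Hôpital's rule the quotient is (-9*cos(3*x))/(2); substituting x = 0 gives -9/2.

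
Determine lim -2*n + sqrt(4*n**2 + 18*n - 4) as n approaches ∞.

9/2

An ∞ − ∞ form. Rationalising with the conjugate, the difference becomes (18n - 4) / (√(4*n^2 + 18*n - 4) + 2n).
For large n the denominator behaves like 2·2n, so the quotient tends to 18/4 = 9/2.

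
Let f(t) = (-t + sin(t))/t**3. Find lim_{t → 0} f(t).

Direct substitution gives 0/0.
Apply L'Hôpital: lim (cos(t) - 1)/(3*t^2), still 0/0.
Apply L'Hôpital: lim (-sin(t))/(6*t), still 0/0.
After 3 applications of L'Hôpital's rule the quotient is (-cos(t))/(6); substituting t = 0 gives -1/6.

-1/6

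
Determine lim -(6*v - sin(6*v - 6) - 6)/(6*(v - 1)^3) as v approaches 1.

-6

Direct substitution gives 0/0.
Apply L'Hôpital: lim (6 - 6*cos(6*v - 6))/(-18*(v - 1)^2), still 0/0.
Apply L'Hôpital: lim (36*sin(6*v - 6))/(36 - 36*v), still 0/0.
After 3 applications of L'Hôpital's rule the quotient is (216*cos(6*v - 6))/(-36); substituting v = 1 gives -6.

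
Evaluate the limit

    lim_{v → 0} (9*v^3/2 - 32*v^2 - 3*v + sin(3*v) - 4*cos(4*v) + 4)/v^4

-128/3

Substitution gives 0/0 (the numerator vanishes to order 4).
Expand each term to order v^4: the coefficient of v^4 in sin(3v) is 0 and in -4·cos(4v) is -128/3.
Lower-order terms cancel with the polynomial part, so the numerator is (-128/3)·v^4 + o(v^4), and the limit is (-128/3)/(1) = -128/3.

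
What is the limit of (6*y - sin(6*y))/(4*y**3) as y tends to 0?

9

Direct substitution gives 0/0.
Apply L'Hôpital: lim (6 - 6*cos(6*y))/(12*y^2), still 0/0.
Apply L'Hôpital: lim (36*sin(6*y))/(24*y), still 0/0.
After 3 applications of L'Hôpital's rule the quotient is (216*cos(6*y))/(24); substituting y = 0 gives 9.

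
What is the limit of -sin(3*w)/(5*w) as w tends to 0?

Substitution gives 0/0.
Write it as (3/(-5))·sin(3w)/(3w); since sin(u)/u → 1, the limit is -3/5.

-3/5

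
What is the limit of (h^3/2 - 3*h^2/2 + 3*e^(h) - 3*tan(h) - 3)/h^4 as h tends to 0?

1/8

Substitution gives 0/0 (the numerator vanishes to order 4).
Expand each term to order h^4: the coefficient of h^4 in 3·e^(h) is 1/8 and in -3·tan(h) is 0.
Lower-order terms cancel with the polynomial part, so the numerator is (1/8)·h^4 + o(h^4), and the limit is (1/8)/(1) = 1/8.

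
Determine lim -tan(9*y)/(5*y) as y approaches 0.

-9/5

Substitution gives 0/0.
Since tan(u)/u → 1 as u → 0, tan(9y)/(9y) → 1 and the limit is 9/(-5) = -9/5.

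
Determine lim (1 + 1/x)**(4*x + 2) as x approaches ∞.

Write it as [(1 + 1/x)^x]^(4) · (1 + 1/x)^(2). The bracketed term tends to e^(1) and the second factor to 1, so the limit is e^(4).

e^(4)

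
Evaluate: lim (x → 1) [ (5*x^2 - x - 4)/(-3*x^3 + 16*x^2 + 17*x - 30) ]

9/40

Direct substitution gives 0/0, so factor. Both numerator and denominator have (x - 1) as a factor.
After cancelling, the expression reduces to (5*x + 4)/(-3*x^2 + 13*x + 30).
Substituting x = 1 gives 9/40.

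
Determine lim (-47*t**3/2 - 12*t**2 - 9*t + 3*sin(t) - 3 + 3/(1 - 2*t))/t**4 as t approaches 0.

Substitution gives 0/0; apply L'Hôpital's rule 4 times.
After differentiating numerator and denominator 4 times the quotient is (3*sin(t) - 1152/(2*t - 1)^5)/(24); at t = 0 this is 48.

48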